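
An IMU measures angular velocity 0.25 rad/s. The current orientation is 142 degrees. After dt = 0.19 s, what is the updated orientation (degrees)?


delta_theta = w * dt = 0.25 * 0.19 = 0.0475 rad
= 2.7215 deg
theta_new = 142 + 2.7215 = 144.7215 deg


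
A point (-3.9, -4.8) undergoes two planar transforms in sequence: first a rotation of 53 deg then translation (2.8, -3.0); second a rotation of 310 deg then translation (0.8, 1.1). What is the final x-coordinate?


After transform 1:
x1 = cos(53)*-3.9 - sin(53)*-4.8 + 2.8 = 4.2864
y1 = sin(53)*-3.9 + cos(53)*-4.8 + -3.0 = -9.0034
After transform 2:
x2 = cos(310)*4.2864 - sin(310)*-9.0034 + 0.8
= -3.3418


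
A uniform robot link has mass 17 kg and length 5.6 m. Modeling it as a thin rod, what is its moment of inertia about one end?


I = (1/3) * m * L^2
= (1/3) * 17 * 5.6^2
= 0.333333 * 17 * 31.36
= 177.7067 kg*m^2


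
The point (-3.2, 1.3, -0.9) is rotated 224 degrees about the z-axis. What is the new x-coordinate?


Rotation about z-axis: x' = x*cos(theta) - y*sin(theta)
= -3.2 * -0.7193 - 1.3 * -0.6947
= 3.2049


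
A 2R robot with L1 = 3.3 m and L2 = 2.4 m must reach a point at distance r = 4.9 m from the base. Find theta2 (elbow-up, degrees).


cos(theta2) = (r^2 - L1^2 - L2^2) / (2*L1*L2)
cos(theta2) = (24.01 - 10.89 - 5.76) / 15.84
cos(theta2) = 0.464646
theta2 = 62.3127 degrees


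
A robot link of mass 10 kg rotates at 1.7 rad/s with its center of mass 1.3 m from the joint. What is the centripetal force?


F = m * omega^2 * r
= 10 * 1.7^2 * 1.3
= 10 * 2.89 * 1.3
= 37.57 N


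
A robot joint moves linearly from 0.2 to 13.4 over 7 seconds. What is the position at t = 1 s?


s = t/T = 1/7 = 0.1429
p(t) = p0 + (pf-p0)*s
= 0.2 + (13.4 - 0.2) * 0.1429
= 2.0857


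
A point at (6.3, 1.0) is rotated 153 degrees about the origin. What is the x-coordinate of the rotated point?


x' = x*cos(theta) - y*sin(theta)
cos(153 deg) = -0.891, sin(153 deg) = 0.454
x' = 6.3 * -0.891 - 1.0 * 0.454
= -5.6133 - 0.454
= -6.0673


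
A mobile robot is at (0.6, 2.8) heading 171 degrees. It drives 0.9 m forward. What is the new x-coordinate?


x_new = x0 + d*cos(theta)
= 0.6 + 0.9*cos(171)
= 0.6 + -0.8889
= -0.2889


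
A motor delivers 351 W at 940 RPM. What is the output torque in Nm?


omega = 940 * 2*pi/60 = 98.4366 rad/s
tau = P / omega = 351 / 98.4366
= 3.5657 Nm


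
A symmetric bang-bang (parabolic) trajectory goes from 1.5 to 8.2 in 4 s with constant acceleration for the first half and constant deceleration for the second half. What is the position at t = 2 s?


Symmetric rest-to-rest: each phase covers (pf-p0)/2 in time T/2. 0.5*a*(T/2)^2 = (pf-p0)/2 => a = 4*(pf-p0)/T^2
a = 4*(8.2-1.5)/4^2 = 1.675
t = 2 is in the acceleration phase (t <= T/2).
p = p0 + 0.5*a*t^2 = 1.5 + 0.5*1.675*2^2
= 4.85


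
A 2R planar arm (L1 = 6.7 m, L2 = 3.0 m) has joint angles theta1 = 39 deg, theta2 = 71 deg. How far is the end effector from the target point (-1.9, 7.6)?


End effector via forward kinematics:
x = L1*cos(t1) + L2*cos(t1+t2) = 4.1808
y = L1*sin(t1) + L2*sin(t1+t2) = 7.0355
Distance to target:
d = sqrt((-1.9 - 4.1808)^2 + (7.6 - 7.0355)^2)
= sqrt(36.9763 + 0.3186)
= 6.107 m


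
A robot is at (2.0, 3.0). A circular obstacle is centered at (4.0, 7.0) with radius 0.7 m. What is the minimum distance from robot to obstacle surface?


center_dist = sqrt((2.0-4.0)^2 + (3.0-7.0)^2)
= sqrt(4.0 + 16.0)
= 4.4721
min_dist = center_dist - radius = 4.4721 - 0.7 = 3.7721 m


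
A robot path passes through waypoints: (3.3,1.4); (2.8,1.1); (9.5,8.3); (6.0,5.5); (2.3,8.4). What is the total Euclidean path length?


Segment lengths:
  seg1 = sqrt((-0.5)^2 + (-0.3)^2) = 0.5831
  seg2 = sqrt((6.7)^2 + (7.2)^2) = 9.8351
  seg3 = sqrt((-3.5)^2 + (-2.8)^2) = 4.4822
  seg4 = sqrt((-3.7)^2 + (2.9)^2) = 4.7011
Total = 19.6015


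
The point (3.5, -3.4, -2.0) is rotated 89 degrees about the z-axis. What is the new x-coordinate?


Rotation about z-axis: x' = x*cos(theta) - y*sin(theta)
= 3.5 * 0.0175 - -3.4 * 0.9998
= 3.4606


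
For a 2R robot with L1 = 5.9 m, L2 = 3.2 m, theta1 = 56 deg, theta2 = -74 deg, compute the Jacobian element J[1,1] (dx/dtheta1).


J[1,1] = -L1*sin(t1) - L2*sin(t1+t2)
= -5.9*sin(56) - 3.2*sin(-18)
= -3.9025


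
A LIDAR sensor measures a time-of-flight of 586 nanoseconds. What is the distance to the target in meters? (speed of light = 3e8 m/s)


tof = 586 ns = 5.86e-07 s
dist = c * tof / 2
= 3e8 * 5.86e-07 / 2
= 87.9 m


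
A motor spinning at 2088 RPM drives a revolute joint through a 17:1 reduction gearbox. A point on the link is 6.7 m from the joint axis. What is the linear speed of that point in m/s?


omega_motor = 2088 * 2*pi/60 = 218.6548 rad/s
omega_joint = omega_motor / 17 = 12.862 rad/s
v = omega_joint * r = 12.862 * 6.7
= 86.1757 m/s


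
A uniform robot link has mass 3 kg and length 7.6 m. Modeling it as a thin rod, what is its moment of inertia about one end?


I = (1/3) * m * L^2
= (1/3) * 3 * 7.6^2
= 0.333333 * 3 * 57.76
= 57.76 kg*m^2


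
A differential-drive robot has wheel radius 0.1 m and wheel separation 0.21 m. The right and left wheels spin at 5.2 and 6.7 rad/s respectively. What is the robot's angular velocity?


vR = r*wR = 0.1*5.2 = 0.52 m/s
vL = r*wL = 0.1*6.7 = 0.67 m/s
v = (vR+vL)/2 = 0.595 m/s
omega = (vR-vL)/L = -0.7143 rad/s
angular velocity = -0.7143 rad/s


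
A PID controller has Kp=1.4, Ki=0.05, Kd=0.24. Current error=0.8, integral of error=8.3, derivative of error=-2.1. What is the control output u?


u = Kp*e + Ki*int(e) + Kd*de/dt
= 1.4*0.8 + 0.05*8.3 + 0.24*(-2.1)
= 1.12 + 0.415 + -0.504
= 1.031


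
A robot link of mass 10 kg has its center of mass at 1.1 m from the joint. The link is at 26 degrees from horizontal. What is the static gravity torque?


tau = m*g*L*cos(angle)
= 10 * 9.81 * 1.1 * cos(26 deg)
= 10 * 9.81 * 1.1 * 0.8988
= 96.9889 Nm


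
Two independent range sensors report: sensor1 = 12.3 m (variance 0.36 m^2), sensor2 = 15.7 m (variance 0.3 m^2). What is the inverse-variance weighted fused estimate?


w1 = (1/var1) / (1/var1 + 1/var2)
   = 2.7778 / (2.7778 + 3.3333) = 0.4545
w2 = 1 - w1 = 0.5455
fused = w1*s1 + w2*s2 = 5.5909 + 8.5636
= 14.1545 m


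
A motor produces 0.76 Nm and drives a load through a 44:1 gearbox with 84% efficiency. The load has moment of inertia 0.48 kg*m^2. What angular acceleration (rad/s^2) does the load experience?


tau_out = tau_motor * N * eta
= 0.76 * 44 * 0.84 = 28.0896 Nm
alpha = tau_out / I = 28.0896 / 0.48
= 58.52 rad/s^2


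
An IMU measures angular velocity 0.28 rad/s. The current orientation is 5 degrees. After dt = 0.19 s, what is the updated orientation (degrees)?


delta_theta = w * dt = 0.28 * 0.19 = 0.0532 rad
= 3.0481 deg
theta_new = 5 + 3.0481 = 8.0481 deg


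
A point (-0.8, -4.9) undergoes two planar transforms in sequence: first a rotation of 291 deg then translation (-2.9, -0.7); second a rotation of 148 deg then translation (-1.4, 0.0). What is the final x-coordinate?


After transform 1:
x1 = cos(291)*-0.8 - sin(291)*-4.9 + -2.9 = -7.7612
y1 = sin(291)*-0.8 + cos(291)*-4.9 + -0.7 = -1.7091
After transform 2:
x2 = cos(148)*-7.7612 - sin(148)*-1.7091 + -1.4
= 6.0876


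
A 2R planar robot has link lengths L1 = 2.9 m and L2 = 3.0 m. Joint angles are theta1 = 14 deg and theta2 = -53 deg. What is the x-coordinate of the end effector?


Convert angles to radians: theta1 = 0.2443, theta2 = -0.925
x = L1*cos(theta1) + L2*cos(theta1+theta2)
x = 2.8139 + 2.3314
x = 5.1453


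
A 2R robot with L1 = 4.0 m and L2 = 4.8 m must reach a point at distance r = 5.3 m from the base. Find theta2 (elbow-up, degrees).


cos(theta2) = (r^2 - L1^2 - L2^2) / (2*L1*L2)
cos(theta2) = (28.09 - 16.0 - 23.04) / 38.4
cos(theta2) = -0.285156
theta2 = 106.5682 degrees


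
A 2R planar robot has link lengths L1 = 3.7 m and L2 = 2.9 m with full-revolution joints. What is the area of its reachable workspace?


r_max = L1 + L2 = 6.6 m
r_min = |L1 - L2| = 0.8 m
Area = pi*(r_max^2 - r_min^2)
= pi*(43.56 - 0.64)
= pi * 42.92
= 134.8372 m^2


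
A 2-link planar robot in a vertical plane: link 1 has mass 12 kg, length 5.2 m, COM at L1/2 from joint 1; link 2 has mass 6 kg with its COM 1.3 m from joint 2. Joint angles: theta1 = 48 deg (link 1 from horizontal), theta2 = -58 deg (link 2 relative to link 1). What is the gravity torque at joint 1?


Horizontal distance from joint 1 to link-1 COM:
  x_c1 = (L1/2)*cos(t1) = 2.6 * 0.6691 = 1.7397 m
Horizontal distance from joint 1 to link-2 COM:
  x_c2 = L1*cos(t1) + Lc2*cos(t1+t2)
       = 5.2*0.6691 + 1.3*0.9848 = 4.7597 m
tau1 = m1*g*x_c1 + m2*g*x_c2
     = 12*9.81*1.7397 + 6*9.81*4.7597
     = 204.8021 + 280.1577
     = 484.9598 Nm


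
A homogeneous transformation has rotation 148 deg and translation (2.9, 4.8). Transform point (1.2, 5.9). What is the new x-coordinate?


x' = cos(theta)*px - sin(theta)*py + tx
= -0.848*1.2 - 0.5299*5.9 + 2.9
= -1.2442


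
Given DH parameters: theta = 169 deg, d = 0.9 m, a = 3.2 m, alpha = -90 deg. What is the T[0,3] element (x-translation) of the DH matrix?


T[0,3] = a * cos(theta)
= 3.2 * cos(169 deg)
= 3.2 * -0.9816
= -3.1412


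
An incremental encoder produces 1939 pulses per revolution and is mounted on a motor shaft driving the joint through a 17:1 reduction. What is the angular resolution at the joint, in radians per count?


counts per rev = 1939
effective counts at joint = 1939 * 17 = 32963
resolution = 2*pi / 32963
= 1.9061e-04 rad/count


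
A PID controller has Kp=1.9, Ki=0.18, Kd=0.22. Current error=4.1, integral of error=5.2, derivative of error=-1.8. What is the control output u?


u = Kp*e + Ki*int(e) + Kd*de/dt
= 1.9*4.1 + 0.18*5.2 + 0.22*(-1.8)
= 7.79 + 0.936 + -0.396
= 8.33


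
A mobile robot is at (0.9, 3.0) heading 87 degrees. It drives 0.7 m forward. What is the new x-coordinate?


x_new = x0 + d*cos(theta)
= 0.9 + 0.7*cos(87)
= 0.9 + 0.0366
= 0.9366


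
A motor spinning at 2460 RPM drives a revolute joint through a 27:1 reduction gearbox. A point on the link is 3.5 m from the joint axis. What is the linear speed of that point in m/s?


omega_motor = 2460 * 2*pi/60 = 257.6106 rad/s
omega_joint = omega_motor / 27 = 9.5411 rad/s
v = omega_joint * r = 9.5411 * 3.5
= 33.394 m/s


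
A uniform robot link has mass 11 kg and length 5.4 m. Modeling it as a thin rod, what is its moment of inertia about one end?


I = (1/3) * m * L^2
= (1/3) * 11 * 5.4^2
= 0.333333 * 11 * 29.16
= 106.92 kg*m^2


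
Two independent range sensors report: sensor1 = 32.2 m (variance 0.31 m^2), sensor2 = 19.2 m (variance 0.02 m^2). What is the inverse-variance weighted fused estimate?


w1 = (1/var1) / (1/var1 + 1/var2)
   = 3.2258 / (3.2258 + 50.0) = 0.0606
w2 = 1 - w1 = 0.9394
fused = w1*s1 + w2*s2 = 1.9515 + 18.0364
= 19.9879 m


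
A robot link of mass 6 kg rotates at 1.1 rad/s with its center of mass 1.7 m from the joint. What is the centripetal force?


F = m * omega^2 * r
= 6 * 1.1^2 * 1.7
= 6 * 1.21 * 1.7
= 12.342 N


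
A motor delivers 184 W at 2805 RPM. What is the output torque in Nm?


omega = 2805 * 2*pi/60 = 293.7389 rad/s
tau = P / omega = 184 / 293.7389
= 0.6264 Nm


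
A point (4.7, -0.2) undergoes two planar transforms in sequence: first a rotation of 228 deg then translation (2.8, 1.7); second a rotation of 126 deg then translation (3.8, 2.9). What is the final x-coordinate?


After transform 1:
x1 = cos(228)*4.7 - sin(228)*-0.2 + 2.8 = -0.4935
y1 = sin(228)*4.7 + cos(228)*-0.2 + 1.7 = -1.659
After transform 2:
x2 = cos(126)*-0.4935 - sin(126)*-1.659 + 3.8
= 5.4322


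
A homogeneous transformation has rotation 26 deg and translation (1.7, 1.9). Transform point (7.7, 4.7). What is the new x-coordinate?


x' = cos(theta)*px - sin(theta)*py + tx
= 0.8988*7.7 - 0.4384*4.7 + 1.7
= 6.5604


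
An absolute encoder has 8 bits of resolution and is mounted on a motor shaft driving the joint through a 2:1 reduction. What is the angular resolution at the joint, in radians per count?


counts = 2^8 = 256
effective counts at joint = 256 * 2 = 512
resolution = 2*pi / 512
= 0.0123 rad/count


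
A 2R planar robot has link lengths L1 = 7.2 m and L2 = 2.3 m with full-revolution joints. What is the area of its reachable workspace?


r_max = L1 + L2 = 9.5 m
r_min = |L1 - L2| = 4.9 m
Area = pi*(r_max^2 - r_min^2)
= pi*(90.25 - 24.01)
= pi * 66.24
= 208.0991 m^2


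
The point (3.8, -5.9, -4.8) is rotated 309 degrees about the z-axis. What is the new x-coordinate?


Rotation about z-axis: x' = x*cos(theta) - y*sin(theta)
= 3.8 * 0.6293 - -5.9 * -0.7771
= -2.1937


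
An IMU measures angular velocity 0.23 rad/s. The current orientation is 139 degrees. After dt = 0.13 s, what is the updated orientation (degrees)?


delta_theta = w * dt = 0.23 * 0.13 = 0.0299 rad
= 1.7131 deg
theta_new = 139 + 1.7131 = 140.7131 deg


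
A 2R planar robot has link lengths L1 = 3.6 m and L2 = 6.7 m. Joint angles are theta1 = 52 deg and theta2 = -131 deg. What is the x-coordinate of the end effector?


Convert angles to radians: theta1 = 0.9076, theta2 = -2.2864
x = L1*cos(theta1) + L2*cos(theta1+theta2)
x = 2.2164 + 1.2784
x = 3.4948


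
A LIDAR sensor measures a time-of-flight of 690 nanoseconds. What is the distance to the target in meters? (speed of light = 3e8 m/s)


tof = 690 ns = 6.9e-07 s
dist = c * tof / 2
= 3e8 * 6.9e-07 / 2
= 103.5 m


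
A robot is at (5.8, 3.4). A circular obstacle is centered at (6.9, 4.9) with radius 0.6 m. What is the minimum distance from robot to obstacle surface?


center_dist = sqrt((5.8-6.9)^2 + (3.4-4.9)^2)
= sqrt(1.21 + 2.25)
= 1.8601
min_dist = center_dist - radius = 1.8601 - 0.6 = 1.2601 m


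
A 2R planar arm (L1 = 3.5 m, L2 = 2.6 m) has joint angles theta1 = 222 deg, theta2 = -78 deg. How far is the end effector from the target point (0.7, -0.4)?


End effector via forward kinematics:
x = L1*cos(t1) + L2*cos(t1+t2) = -4.7045
y = L1*sin(t1) + L2*sin(t1+t2) = -0.8137
Distance to target:
d = sqrt((0.7 - -4.7045)^2 + (-0.4 - -0.8137)^2)
= sqrt(29.2081 + 0.1712)
= 5.4203 m


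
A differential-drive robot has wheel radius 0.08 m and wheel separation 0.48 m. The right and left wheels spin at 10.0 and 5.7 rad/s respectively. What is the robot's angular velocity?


vR = r*wR = 0.08*10.0 = 0.8 m/s
vL = r*wL = 0.08*5.7 = 0.456 m/s
v = (vR+vL)/2 = 0.628 m/s
omega = (vR-vL)/L = 0.7167 rad/s
angular velocity = 0.7167 rad/s


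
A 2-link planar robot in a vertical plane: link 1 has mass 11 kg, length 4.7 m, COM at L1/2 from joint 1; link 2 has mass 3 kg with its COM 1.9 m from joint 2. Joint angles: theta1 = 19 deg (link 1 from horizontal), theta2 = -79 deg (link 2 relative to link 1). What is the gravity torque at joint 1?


Horizontal distance from joint 1 to link-1 COM:
  x_c1 = (L1/2)*cos(t1) = 2.35 * 0.9455 = 2.222 m
Horizontal distance from joint 1 to link-2 COM:
  x_c2 = L1*cos(t1) + Lc2*cos(t1+t2)
       = 4.7*0.9455 + 1.9*0.5 = 5.3939 m
tau1 = m1*g*x_c1 + m2*g*x_c2
     = 11*9.81*2.222 + 3*9.81*5.3939
     = 239.7726 + 158.7436
     = 398.5162 Nm


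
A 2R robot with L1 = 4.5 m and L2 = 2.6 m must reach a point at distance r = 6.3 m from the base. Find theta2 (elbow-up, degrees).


cos(theta2) = (r^2 - L1^2 - L2^2) / (2*L1*L2)
cos(theta2) = (39.69 - 20.25 - 6.76) / 23.4
cos(theta2) = 0.54188
theta2 = 57.1883 degrees


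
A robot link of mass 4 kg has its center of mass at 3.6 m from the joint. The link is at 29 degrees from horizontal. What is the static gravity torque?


tau = m*g*L*cos(angle)
= 4 * 9.81 * 3.6 * cos(29 deg)
= 4 * 9.81 * 3.6 * 0.8746
= 123.5523 Nm


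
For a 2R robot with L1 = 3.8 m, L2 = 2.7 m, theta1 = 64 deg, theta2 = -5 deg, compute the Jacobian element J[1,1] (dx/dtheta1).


J[1,1] = -L1*sin(t1) - L2*sin(t1+t2)
= -3.8*sin(64) - 2.7*sin(59)
= -5.7298


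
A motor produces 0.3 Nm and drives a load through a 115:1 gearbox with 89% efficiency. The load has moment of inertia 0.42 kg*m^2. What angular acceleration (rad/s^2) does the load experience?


tau_out = tau_motor * N * eta
= 0.3 * 115 * 0.89 = 30.705 Nm
alpha = tau_out / I = 30.705 / 0.42
= 73.1071 rad/s^2


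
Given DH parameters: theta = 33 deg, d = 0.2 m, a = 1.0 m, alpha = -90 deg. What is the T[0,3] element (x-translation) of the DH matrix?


T[0,3] = a * cos(theta)
= 1.0 * cos(33 deg)
= 1.0 * 0.8387
= 0.8387


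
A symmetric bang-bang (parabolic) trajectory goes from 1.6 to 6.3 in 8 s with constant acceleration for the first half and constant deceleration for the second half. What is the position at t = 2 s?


Symmetric rest-to-rest: each phase covers (pf-p0)/2 in time T/2. 0.5*a*(T/2)^2 = (pf-p0)/2 => a = 4*(pf-p0)/T^2
a = 4*(6.3-1.6)/8^2 = 0.2937
t = 2 is in the acceleration phase (t <= T/2).
p = p0 + 0.5*a*t^2 = 1.6 + 0.5*0.2937*2^2
= 2.1875


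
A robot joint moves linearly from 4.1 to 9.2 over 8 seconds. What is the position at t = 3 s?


s = t/T = 3/8 = 0.375
p(t) = p0 + (pf-p0)*s
= 4.1 + (9.2 - 4.1) * 0.375
= 6.0125


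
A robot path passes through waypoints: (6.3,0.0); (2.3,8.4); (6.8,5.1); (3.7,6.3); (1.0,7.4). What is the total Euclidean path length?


Segment lengths:
  seg1 = sqrt((-4.0)^2 + (8.4)^2) = 9.3038
  seg2 = sqrt((4.5)^2 + (-3.3)^2) = 5.5803
  seg3 = sqrt((-3.1)^2 + (1.2)^2) = 3.3242
  seg4 = sqrt((-2.7)^2 + (1.1)^2) = 2.9155
Total = 21.1237


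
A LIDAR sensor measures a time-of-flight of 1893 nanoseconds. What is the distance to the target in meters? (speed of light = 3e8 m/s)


tof = 1893 ns = 1.893e-06 s
dist = c * tof / 2
= 3e8 * 1.893e-06 / 2
= 283.95 m


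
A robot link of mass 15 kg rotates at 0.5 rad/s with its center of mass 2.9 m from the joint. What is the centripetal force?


F = m * omega^2 * r
= 15 * 0.5^2 * 2.9
= 15 * 0.25 * 2.9
= 10.875 N


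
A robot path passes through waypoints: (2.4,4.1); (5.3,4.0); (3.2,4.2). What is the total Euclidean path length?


Segment lengths:
  seg1 = sqrt((2.9)^2 + (-0.1)^2) = 2.9017
  seg2 = sqrt((-2.1)^2 + (0.2)^2) = 2.1095
Total = 5.0112


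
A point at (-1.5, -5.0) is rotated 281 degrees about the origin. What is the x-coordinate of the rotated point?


x' = x*cos(theta) - y*sin(theta)
cos(281 deg) = 0.1908, sin(281 deg) = -0.9816
x' = -1.5 * 0.1908 - -5.0 * -0.9816
= -0.2862 - 4.9081
= -5.1943


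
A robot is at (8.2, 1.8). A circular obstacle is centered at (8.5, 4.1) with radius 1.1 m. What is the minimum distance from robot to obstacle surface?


center_dist = sqrt((8.2-8.5)^2 + (1.8-4.1)^2)
= sqrt(0.09 + 5.29)
= 2.3195
min_dist = center_dist - radius = 2.3195 - 1.1 = 1.2195 m


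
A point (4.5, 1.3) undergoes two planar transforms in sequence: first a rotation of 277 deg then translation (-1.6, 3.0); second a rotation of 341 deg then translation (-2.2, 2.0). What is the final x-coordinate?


After transform 1:
x1 = cos(277)*4.5 - sin(277)*1.3 + -1.6 = 0.2387
y1 = sin(277)*4.5 + cos(277)*1.3 + 3.0 = -1.308
After transform 2:
x2 = cos(341)*0.2387 - sin(341)*-1.308 + -2.2
= -2.4001


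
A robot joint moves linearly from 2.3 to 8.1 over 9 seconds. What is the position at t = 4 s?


s = t/T = 4/9 = 0.4444
p(t) = p0 + (pf-p0)*s
= 2.3 + (8.1 - 2.3) * 0.4444
= 4.8778


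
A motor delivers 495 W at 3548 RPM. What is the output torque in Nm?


omega = 3548 * 2*pi/60 = 371.5457 rad/s
tau = P / omega = 495 / 371.5457
= 1.3323 Nm


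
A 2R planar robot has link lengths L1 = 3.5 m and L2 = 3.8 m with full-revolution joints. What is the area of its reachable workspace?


r_max = L1 + L2 = 7.3 m
r_min = |L1 - L2| = 0.3 m
Area = pi*(r_max^2 - r_min^2)
= pi*(53.29 - 0.09)
= pi * 53.2
= 167.1327 m^2


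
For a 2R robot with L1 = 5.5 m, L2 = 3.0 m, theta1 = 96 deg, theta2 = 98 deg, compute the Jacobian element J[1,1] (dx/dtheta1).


J[1,1] = -L1*sin(t1) - L2*sin(t1+t2)
= -5.5*sin(96) - 3.0*sin(194)
= -4.7441


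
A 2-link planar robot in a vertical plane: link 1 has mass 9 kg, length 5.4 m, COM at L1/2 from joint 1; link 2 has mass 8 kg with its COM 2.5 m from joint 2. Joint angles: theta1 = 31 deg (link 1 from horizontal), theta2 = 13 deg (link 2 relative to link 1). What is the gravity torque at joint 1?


Horizontal distance from joint 1 to link-1 COM:
  x_c1 = (L1/2)*cos(t1) = 2.7 * 0.8572 = 2.3144 m
Horizontal distance from joint 1 to link-2 COM:
  x_c2 = L1*cos(t1) + Lc2*cos(t1+t2)
       = 5.4*0.8572 + 2.5*0.7193 = 6.4271 m
tau1 = m1*g*x_c1 + m2*g*x_c2
     = 9*9.81*2.3144 + 8*9.81*6.4271
     = 204.3341 + 504.3951
     = 708.7292 Nm


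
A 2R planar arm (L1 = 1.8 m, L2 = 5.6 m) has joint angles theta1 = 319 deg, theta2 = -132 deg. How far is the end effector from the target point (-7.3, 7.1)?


End effector via forward kinematics:
x = L1*cos(t1) + L2*cos(t1+t2) = -4.1998
y = L1*sin(t1) + L2*sin(t1+t2) = -1.8634
Distance to target:
d = sqrt((-7.3 - -4.1998)^2 + (7.1 - -1.8634)^2)
= sqrt(9.6114 + 80.3421)
= 9.4844 m


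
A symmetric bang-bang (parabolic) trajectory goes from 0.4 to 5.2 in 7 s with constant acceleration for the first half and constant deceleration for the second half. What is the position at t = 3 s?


Symmetric rest-to-rest: each phase covers (pf-p0)/2 in time T/2. 0.5*a*(T/2)^2 = (pf-p0)/2 => a = 4*(pf-p0)/T^2
a = 4*(5.2-0.4)/7^2 = 0.3918
t = 3 is in the acceleration phase (t <= T/2).
p = p0 + 0.5*a*t^2 = 0.4 + 0.5*0.3918*3^2
= 2.1633


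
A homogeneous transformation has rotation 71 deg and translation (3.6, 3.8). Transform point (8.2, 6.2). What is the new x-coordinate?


x' = cos(theta)*px - sin(theta)*py + tx
= 0.3256*8.2 - 0.9455*6.2 + 3.6
= 0.4074


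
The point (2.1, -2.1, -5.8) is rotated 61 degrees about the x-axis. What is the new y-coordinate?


Rotation about x-axis: y' = y*cos(theta) - z*sin(theta)
= -2.1 * 0.4848 - -5.8 * 0.8746
= 4.0547


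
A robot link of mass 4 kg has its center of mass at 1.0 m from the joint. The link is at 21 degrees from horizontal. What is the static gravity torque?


tau = m*g*L*cos(angle)
= 4 * 9.81 * 1.0 * cos(21 deg)
= 4 * 9.81 * 1.0 * 0.9336
= 36.6337 Nm


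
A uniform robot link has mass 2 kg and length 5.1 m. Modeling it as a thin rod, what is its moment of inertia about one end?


I = (1/3) * m * L^2
= (1/3) * 2 * 5.1^2
= 0.333333 * 2 * 26.01
= 17.34 kg*m^2


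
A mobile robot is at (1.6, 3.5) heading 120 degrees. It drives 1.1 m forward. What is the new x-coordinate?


x_new = x0 + d*cos(theta)
= 1.6 + 1.1*cos(120)
= 1.6 + -0.55
= 1.05


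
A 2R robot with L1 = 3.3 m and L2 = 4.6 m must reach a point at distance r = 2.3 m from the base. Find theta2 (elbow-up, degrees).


cos(theta2) = (r^2 - L1^2 - L2^2) / (2*L1*L2)
cos(theta2) = (5.29 - 10.89 - 21.16) / 30.36
cos(theta2) = -0.881423
theta2 = 151.8145 degrees


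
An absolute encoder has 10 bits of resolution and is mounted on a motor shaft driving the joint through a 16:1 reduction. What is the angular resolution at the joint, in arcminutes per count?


counts = 2^10 = 1024
effective counts at joint = 1024 * 16 = 16384
resolution = 360*60 / 16384
= 1.3184 arcmin/count


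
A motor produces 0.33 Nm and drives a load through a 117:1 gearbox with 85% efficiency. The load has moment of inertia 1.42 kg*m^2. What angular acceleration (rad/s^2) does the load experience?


tau_out = tau_motor * N * eta
= 0.33 * 117 * 0.85 = 32.8185 Nm
alpha = tau_out / I = 32.8185 / 1.42
= 23.1116 rad/s^2


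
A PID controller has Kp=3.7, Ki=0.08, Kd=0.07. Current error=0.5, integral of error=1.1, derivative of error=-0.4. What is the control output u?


u = Kp*e + Ki*int(e) + Kd*de/dt
= 3.7*0.5 + 0.08*1.1 + 0.07*(-0.4)
= 1.85 + 0.088 + -0.028
= 1.91


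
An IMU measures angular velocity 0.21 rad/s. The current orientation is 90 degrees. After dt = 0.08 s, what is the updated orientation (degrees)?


delta_theta = w * dt = 0.21 * 0.08 = 0.0168 rad
= 0.9626 deg
theta_new = 90 + 0.9626 = 90.9626 deg


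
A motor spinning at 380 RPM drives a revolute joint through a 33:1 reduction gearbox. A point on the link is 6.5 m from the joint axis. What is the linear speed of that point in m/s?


omega_motor = 380 * 2*pi/60 = 39.7935 rad/s
omega_joint = omega_motor / 33 = 1.2059 rad/s
v = omega_joint * r = 1.2059 * 6.5
= 7.8381 m/s


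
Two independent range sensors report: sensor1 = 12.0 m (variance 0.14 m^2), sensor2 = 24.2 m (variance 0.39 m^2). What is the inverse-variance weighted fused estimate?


w1 = (1/var1) / (1/var1 + 1/var2)
   = 7.1429 / (7.1429 + 2.5641) = 0.7358
w2 = 1 - w1 = 0.2642
fused = w1*s1 + w2*s2 = 8.8302 + 6.3925
= 15.2226 m


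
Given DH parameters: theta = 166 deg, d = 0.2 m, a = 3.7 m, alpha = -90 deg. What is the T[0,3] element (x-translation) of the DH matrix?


T[0,3] = a * cos(theta)
= 3.7 * cos(166 deg)
= 3.7 * -0.9703
= -3.5901


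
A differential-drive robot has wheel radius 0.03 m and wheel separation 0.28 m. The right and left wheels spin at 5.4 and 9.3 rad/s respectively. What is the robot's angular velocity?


vR = r*wR = 0.03*5.4 = 0.162 m/s
vL = r*wL = 0.03*9.3 = 0.279 m/s
v = (vR+vL)/2 = 0.2205 m/s
omega = (vR-vL)/L = -0.4179 rad/s
angular velocity = -0.4179 rad/s


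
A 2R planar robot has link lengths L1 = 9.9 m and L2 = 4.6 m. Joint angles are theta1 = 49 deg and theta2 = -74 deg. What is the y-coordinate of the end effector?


Convert angles to radians: theta1 = 0.8552, theta2 = -1.2915
y = L1*sin(theta1) + L2*sin(theta1+theta2)
y = 7.4716 + -1.944
y = 5.5276


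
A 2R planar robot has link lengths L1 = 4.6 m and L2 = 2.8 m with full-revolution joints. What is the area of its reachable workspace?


r_max = L1 + L2 = 7.4 m
r_min = |L1 - L2| = 1.8 m
Area = pi*(r_max^2 - r_min^2)
= pi*(54.76 - 3.24)
= pi * 51.52
= 161.8549 m^2


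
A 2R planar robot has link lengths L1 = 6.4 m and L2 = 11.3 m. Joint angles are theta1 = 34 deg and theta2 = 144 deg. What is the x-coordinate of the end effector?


Convert angles to radians: theta1 = 0.5934, theta2 = 2.5133
x = L1*cos(theta1) + L2*cos(theta1+theta2)
x = 5.3058 + -11.2931
x = -5.9873


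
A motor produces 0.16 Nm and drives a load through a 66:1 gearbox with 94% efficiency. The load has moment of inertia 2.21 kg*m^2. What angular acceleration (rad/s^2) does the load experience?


tau_out = tau_motor * N * eta
= 0.16 * 66 * 0.94 = 9.9264 Nm
alpha = tau_out / I = 9.9264 / 2.21
= 4.4916 rad/s^2


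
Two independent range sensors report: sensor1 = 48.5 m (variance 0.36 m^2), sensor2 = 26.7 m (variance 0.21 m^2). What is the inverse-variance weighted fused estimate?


w1 = (1/var1) / (1/var1 + 1/var2)
   = 2.7778 / (2.7778 + 4.7619) = 0.3684
w2 = 1 - w1 = 0.6316
fused = w1*s1 + w2*s2 = 17.8684 + 16.8632
= 34.7316 m


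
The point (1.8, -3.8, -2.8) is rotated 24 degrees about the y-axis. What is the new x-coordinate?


Rotation about y-axis: x' = x*cos(theta) + z*sin(theta)
= 1.8 * 0.9135 + -2.8 * 0.4067
= 0.5055


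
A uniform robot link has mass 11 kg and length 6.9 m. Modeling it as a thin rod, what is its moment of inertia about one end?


I = (1/3) * m * L^2
= (1/3) * 11 * 6.9^2
= 0.333333 * 11 * 47.61
= 174.57 kg*m^2


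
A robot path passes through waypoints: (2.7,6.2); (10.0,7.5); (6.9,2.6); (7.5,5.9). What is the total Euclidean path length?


Segment lengths:
  seg1 = sqrt((7.3)^2 + (1.3)^2) = 7.4148
  seg2 = sqrt((-3.1)^2 + (-4.9)^2) = 5.7983
  seg3 = sqrt((0.6)^2 + (3.3)^2) = 3.3541
Total = 16.5672


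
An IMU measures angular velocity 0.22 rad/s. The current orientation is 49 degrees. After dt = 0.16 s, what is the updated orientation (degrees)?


delta_theta = w * dt = 0.22 * 0.16 = 0.0352 rad
= 2.0168 deg
theta_new = 49 + 2.0168 = 51.0168 deg


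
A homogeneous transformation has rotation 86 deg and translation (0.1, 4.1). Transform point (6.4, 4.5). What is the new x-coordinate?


x' = cos(theta)*px - sin(theta)*py + tx
= 0.0698*6.4 - 0.9976*4.5 + 0.1
= -3.9426


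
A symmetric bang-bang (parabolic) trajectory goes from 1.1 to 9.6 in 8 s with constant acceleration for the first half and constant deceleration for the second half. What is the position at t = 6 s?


Symmetric rest-to-rest: each phase covers (pf-p0)/2 in time T/2. 0.5*a*(T/2)^2 = (pf-p0)/2 => a = 4*(pf-p0)/T^2
a = 4*(9.6-1.1)/8^2 = 0.5312
t = 6 is in the deceleration phase (t > T/2).
p = pf - 0.5*a*(T-t)^2 = 9.6 - 0.5*0.5312*2^2
= 8.5375


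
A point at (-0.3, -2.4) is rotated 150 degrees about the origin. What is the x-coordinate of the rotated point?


x' = x*cos(theta) - y*sin(theta)
cos(150 deg) = -0.866, sin(150 deg) = 0.5
x' = -0.3 * -0.866 - -2.4 * 0.5
= 0.2598 - -1.2
= 1.4598


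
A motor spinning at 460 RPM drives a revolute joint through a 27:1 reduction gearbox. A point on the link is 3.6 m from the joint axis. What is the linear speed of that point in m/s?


omega_motor = 460 * 2*pi/60 = 48.1711 rad/s
omega_joint = omega_motor / 27 = 1.7841 rad/s
v = omega_joint * r = 1.7841 * 3.6
= 6.4228 m/s


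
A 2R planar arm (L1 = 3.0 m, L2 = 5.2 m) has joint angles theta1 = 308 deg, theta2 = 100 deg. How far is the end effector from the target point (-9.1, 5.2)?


End effector via forward kinematics:
x = L1*cos(t1) + L2*cos(t1+t2) = 5.3265
y = L1*sin(t1) + L2*sin(t1+t2) = 1.5003
Distance to target:
d = sqrt((-9.1 - 5.3265)^2 + (5.2 - 1.5003)^2)
= sqrt(208.1229 + 13.6876)
= 14.8933 m


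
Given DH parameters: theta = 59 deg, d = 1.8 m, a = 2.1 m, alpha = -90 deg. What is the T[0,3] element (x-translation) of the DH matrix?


T[0,3] = a * cos(theta)
= 2.1 * cos(59 deg)
= 2.1 * 0.515
= 1.0816


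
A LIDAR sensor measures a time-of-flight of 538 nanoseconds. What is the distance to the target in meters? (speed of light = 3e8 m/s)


tof = 538 ns = 5.38e-07 s
dist = c * tof / 2
= 3e8 * 5.38e-07 / 2
= 80.7 m


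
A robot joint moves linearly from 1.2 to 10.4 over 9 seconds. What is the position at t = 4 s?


s = t/T = 4/9 = 0.4444
p(t) = p0 + (pf-p0)*s
= 1.2 + (10.4 - 1.2) * 0.4444
= 5.2889


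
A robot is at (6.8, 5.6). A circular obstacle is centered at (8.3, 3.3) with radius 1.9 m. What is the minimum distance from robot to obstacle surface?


center_dist = sqrt((6.8-8.3)^2 + (5.6-3.3)^2)
= sqrt(2.25 + 5.29)
= 2.7459
min_dist = center_dist - radius = 2.7459 - 1.9 = 0.8459 m


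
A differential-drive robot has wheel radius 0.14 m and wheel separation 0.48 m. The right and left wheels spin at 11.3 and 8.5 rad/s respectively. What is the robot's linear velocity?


vR = r*wR = 0.14*11.3 = 1.582 m/s
vL = r*wL = 0.14*8.5 = 1.19 m/s
v = (vR+vL)/2 = 1.386 m/s
omega = (vR-vL)/L = 0.8167 rad/s
linear velocity = 1.386 m/s


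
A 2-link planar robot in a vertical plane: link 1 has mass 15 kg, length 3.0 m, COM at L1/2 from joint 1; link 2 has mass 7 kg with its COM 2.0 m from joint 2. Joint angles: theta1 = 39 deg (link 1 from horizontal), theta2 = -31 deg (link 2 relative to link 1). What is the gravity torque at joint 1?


Horizontal distance from joint 1 to link-1 COM:
  x_c1 = (L1/2)*cos(t1) = 1.5 * 0.7771 = 1.1657 m
Horizontal distance from joint 1 to link-2 COM:
  x_c2 = L1*cos(t1) + Lc2*cos(t1+t2)
       = 3.0*0.7771 + 2.0*0.9903 = 4.312 m
tau1 = m1*g*x_c1 + m2*g*x_c2
     = 15*9.81*1.1657 + 7*9.81*4.312
     = 171.5355 + 296.1033
     = 467.6388 Nm


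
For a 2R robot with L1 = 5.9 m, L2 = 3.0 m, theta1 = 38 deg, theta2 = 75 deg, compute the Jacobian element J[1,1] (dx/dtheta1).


J[1,1] = -L1*sin(t1) - L2*sin(t1+t2)
= -5.9*sin(38) - 3.0*sin(113)
= -6.3939


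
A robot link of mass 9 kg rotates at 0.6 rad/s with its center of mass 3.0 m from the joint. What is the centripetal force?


F = m * omega^2 * r
= 9 * 0.6^2 * 3.0
= 9 * 0.36 * 3.0
= 9.72 N


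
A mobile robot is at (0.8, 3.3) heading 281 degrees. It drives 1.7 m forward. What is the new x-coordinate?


x_new = x0 + d*cos(theta)
= 0.8 + 1.7*cos(281)
= 0.8 + 0.3244
= 1.1244


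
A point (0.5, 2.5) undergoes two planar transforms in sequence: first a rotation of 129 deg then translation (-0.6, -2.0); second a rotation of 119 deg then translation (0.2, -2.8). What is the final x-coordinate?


After transform 1:
x1 = cos(129)*0.5 - sin(129)*2.5 + -0.6 = -2.8575
y1 = sin(129)*0.5 + cos(129)*2.5 + -2.0 = -3.1847
After transform 2:
x2 = cos(119)*-2.8575 - sin(119)*-3.1847 + 0.2
= 4.3708


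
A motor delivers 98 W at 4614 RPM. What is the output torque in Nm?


omega = 4614 * 2*pi/60 = 483.177 rad/s
tau = P / omega = 98 / 483.177
= 0.2028 Nm


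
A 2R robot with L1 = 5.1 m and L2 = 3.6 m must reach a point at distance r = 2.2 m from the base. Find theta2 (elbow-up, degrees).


cos(theta2) = (r^2 - L1^2 - L2^2) / (2*L1*L2)
cos(theta2) = (4.84 - 26.01 - 12.96) / 36.72
cos(theta2) = -0.929466
theta2 = 158.3518 degrees


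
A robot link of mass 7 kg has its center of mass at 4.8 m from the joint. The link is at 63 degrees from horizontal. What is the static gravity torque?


tau = m*g*L*cos(angle)
= 7 * 9.81 * 4.8 * cos(63 deg)
= 7 * 9.81 * 4.8 * 0.454
= 149.6425 Nm


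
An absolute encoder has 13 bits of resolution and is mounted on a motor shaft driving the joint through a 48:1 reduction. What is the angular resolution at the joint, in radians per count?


counts = 2^13 = 8192
effective counts at joint = 8192 * 48 = 393216
resolution = 2*pi / 393216
= 1.5979e-05 rad/count


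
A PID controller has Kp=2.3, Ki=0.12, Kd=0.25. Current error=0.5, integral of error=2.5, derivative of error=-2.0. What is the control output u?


u = Kp*e + Ki*int(e) + Kd*de/dt
= 2.3*0.5 + 0.12*2.5 + 0.25*(-2.0)
= 1.15 + 0.3 + -0.5
= 0.95


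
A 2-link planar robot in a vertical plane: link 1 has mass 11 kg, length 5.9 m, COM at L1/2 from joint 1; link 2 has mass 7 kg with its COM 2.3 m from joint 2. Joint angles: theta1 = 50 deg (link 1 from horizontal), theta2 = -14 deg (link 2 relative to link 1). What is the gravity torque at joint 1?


Horizontal distance from joint 1 to link-1 COM:
  x_c1 = (L1/2)*cos(t1) = 2.95 * 0.6428 = 1.8962 m
Horizontal distance from joint 1 to link-2 COM:
  x_c2 = L1*cos(t1) + Lc2*cos(t1+t2)
       = 5.9*0.6428 + 2.3*0.809 = 5.6532 m
tau1 = m1*g*x_c1 + m2*g*x_c2
     = 11*9.81*1.8962 + 7*9.81*5.6532
     = 204.6215 + 388.2043
     = 592.8258 Nm


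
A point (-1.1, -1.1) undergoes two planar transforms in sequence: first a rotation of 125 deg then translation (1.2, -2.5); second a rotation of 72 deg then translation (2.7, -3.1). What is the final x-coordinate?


After transform 1:
x1 = cos(125)*-1.1 - sin(125)*-1.1 + 1.2 = 2.732
y1 = sin(125)*-1.1 + cos(125)*-1.1 + -2.5 = -2.7701
After transform 2:
x2 = cos(72)*2.732 - sin(72)*-2.7701 + 2.7
= 6.1788


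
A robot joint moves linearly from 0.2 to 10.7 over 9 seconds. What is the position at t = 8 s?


s = t/T = 8/9 = 0.8889
p(t) = p0 + (pf-p0)*s
= 0.2 + (10.7 - 0.2) * 0.8889
= 9.5333


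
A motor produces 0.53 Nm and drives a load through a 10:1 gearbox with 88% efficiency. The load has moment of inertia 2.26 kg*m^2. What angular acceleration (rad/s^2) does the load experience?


tau_out = tau_motor * N * eta
= 0.53 * 10 * 0.88 = 4.664 Nm
alpha = tau_out / I = 4.664 / 2.26
= 2.0637 rad/s^2


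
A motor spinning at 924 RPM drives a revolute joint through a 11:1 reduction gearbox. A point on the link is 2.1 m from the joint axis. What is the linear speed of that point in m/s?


omega_motor = 924 * 2*pi/60 = 96.7611 rad/s
omega_joint = omega_motor / 11 = 8.7965 rad/s
v = omega_joint * r = 8.7965 * 2.1
= 18.4726 m/s


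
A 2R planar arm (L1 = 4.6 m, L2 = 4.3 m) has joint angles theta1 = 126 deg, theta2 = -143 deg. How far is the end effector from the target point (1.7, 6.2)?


End effector via forward kinematics:
x = L1*cos(t1) + L2*cos(t1+t2) = 1.4083
y = L1*sin(t1) + L2*sin(t1+t2) = 2.4643
Distance to target:
d = sqrt((1.7 - 1.4083)^2 + (6.2 - 2.4643)^2)
= sqrt(0.0851 + 13.9556)
= 3.7471 m


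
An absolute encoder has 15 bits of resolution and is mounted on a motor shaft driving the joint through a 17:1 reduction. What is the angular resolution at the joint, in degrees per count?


counts = 2^15 = 32768
effective counts at joint = 32768 * 17 = 557056
resolution = 360 / 557056
= 6.4625e-04 deg/count


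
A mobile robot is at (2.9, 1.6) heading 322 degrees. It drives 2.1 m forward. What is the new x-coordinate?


x_new = x0 + d*cos(theta)
= 2.9 + 2.1*cos(322)
= 2.9 + 1.6548
= 4.5548


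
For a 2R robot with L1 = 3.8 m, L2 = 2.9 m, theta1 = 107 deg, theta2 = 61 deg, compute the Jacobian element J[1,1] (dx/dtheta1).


J[1,1] = -L1*sin(t1) - L2*sin(t1+t2)
= -3.8*sin(107) - 2.9*sin(168)
= -4.2369


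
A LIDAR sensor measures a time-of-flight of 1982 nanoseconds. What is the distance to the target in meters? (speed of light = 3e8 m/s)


tof = 1982 ns = 1.982e-06 s
dist = c * tof / 2
= 3e8 * 1.982e-06 / 2
= 297.3 m


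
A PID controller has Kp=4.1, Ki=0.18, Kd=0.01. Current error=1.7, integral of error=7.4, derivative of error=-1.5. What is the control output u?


u = Kp*e + Ki*int(e) + Kd*de/dt
= 4.1*1.7 + 0.18*7.4 + 0.01*(-1.5)
= 6.97 + 1.332 + -0.015
= 8.287


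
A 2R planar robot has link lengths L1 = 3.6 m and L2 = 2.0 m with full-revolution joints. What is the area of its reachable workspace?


r_max = L1 + L2 = 5.6 m
r_min = |L1 - L2| = 1.6 m
Area = pi*(r_max^2 - r_min^2)
= pi*(31.36 - 2.56)
= pi * 28.8
= 90.4779 m^2


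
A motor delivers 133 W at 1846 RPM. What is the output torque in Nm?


omega = 1846 * 2*pi/60 = 193.3127 rad/s
tau = P / omega = 133 / 193.3127
= 0.688 Nm


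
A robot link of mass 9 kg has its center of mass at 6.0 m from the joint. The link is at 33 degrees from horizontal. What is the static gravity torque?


tau = m*g*L*cos(angle)
= 9 * 9.81 * 6.0 * cos(33 deg)
= 9 * 9.81 * 6.0 * 0.8387
= 444.2773 Nm


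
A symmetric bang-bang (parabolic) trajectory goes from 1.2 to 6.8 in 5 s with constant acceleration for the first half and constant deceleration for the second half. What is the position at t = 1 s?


Symmetric rest-to-rest: each phase covers (pf-p0)/2 in time T/2. 0.5*a*(T/2)^2 = (pf-p0)/2 => a = 4*(pf-p0)/T^2
a = 4*(6.8-1.2)/5^2 = 0.896
t = 1 is in the acceleration phase (t <= T/2).
p = p0 + 0.5*a*t^2 = 1.2 + 0.5*0.896*1^2
= 1.648


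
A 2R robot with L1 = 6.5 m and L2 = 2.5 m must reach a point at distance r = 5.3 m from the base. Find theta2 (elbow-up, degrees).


cos(theta2) = (r^2 - L1^2 - L2^2) / (2*L1*L2)
cos(theta2) = (28.09 - 42.25 - 6.25) / 32.5
cos(theta2) = -0.628
theta2 = 128.9027 degrees


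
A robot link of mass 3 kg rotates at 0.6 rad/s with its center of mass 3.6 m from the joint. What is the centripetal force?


F = m * omega^2 * r
= 3 * 0.6^2 * 3.6
= 3 * 0.36 * 3.6
= 3.888 N


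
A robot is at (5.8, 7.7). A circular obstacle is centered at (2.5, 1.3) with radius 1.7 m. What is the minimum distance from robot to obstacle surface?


center_dist = sqrt((5.8-2.5)^2 + (7.7-1.3)^2)
= sqrt(10.89 + 40.96)
= 7.2007
min_dist = center_dist - radius = 7.2007 - 1.7 = 5.5007 m


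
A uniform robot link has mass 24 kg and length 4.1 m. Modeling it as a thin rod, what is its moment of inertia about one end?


I = (1/3) * m * L^2
= (1/3) * 24 * 4.1^2
= 0.333333 * 24 * 16.81
= 134.48 kg*m^2


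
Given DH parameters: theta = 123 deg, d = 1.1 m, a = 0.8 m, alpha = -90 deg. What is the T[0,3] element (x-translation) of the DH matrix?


T[0,3] = a * cos(theta)
= 0.8 * cos(123 deg)
= 0.8 * -0.5446
= -0.4357


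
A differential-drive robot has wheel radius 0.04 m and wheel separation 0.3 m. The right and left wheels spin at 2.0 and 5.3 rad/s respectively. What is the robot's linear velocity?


vR = r*wR = 0.04*2.0 = 0.08 m/s
vL = r*wL = 0.04*5.3 = 0.212 m/s
v = (vR+vL)/2 = 0.146 m/s
omega = (vR-vL)/L = -0.44 rad/s
linear velocity = 0.146 m/s
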